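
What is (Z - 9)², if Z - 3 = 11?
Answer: 25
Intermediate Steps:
Z = 14 (Z = 3 + 11 = 14)
(Z - 9)² = (14 - 9)² = 5² = 25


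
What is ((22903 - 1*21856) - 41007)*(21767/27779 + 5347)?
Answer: -5936300956800/27779 ≈ -2.1370e+8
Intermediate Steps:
((22903 - 1*21856) - 41007)*(21767/27779 + 5347) = ((22903 - 21856) - 41007)*(21767*(1/27779) + 5347) = (1047 - 41007)*(21767/27779 + 5347) = -39960*148556080/27779 = -5936300956800/27779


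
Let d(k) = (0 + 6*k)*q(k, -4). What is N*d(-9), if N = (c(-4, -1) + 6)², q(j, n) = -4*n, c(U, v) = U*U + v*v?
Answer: -457056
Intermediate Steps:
c(U, v) = U² + v²
d(k) = 96*k (d(k) = (0 + 6*k)*(-4*(-4)) = (6*k)*16 = 96*k)
N = 529 (N = (((-4)² + (-1)²) + 6)² = ((16 + 1) + 6)² = (17 + 6)² = 23² = 529)
N*d(-9) = 529*(96*(-9)) = 529*(-864) = -457056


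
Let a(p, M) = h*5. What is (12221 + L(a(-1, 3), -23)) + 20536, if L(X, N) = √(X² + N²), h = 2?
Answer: 32757 + √629 ≈ 32782.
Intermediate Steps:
a(p, M) = 10 (a(p, M) = 2*5 = 10)
L(X, N) = √(N² + X²)
(12221 + L(a(-1, 3), -23)) + 20536 = (12221 + √((-23)² + 10²)) + 20536 = (12221 + √(529 + 100)) + 20536 = (12221 + √629) + 20536 = 32757 + √629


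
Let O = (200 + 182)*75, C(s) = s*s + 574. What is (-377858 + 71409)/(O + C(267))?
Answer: -306449/100513 ≈ -3.0489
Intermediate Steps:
C(s) = 574 + s² (C(s) = s² + 574 = 574 + s²)
O = 28650 (O = 382*75 = 28650)
(-377858 + 71409)/(O + C(267)) = (-377858 + 71409)/(28650 + (574 + 267²)) = -306449/(28650 + (574 + 71289)) = -306449/(28650 + 71863) = -306449/100513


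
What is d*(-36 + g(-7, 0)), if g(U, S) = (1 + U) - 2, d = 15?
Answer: -660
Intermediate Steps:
g(U, S) = -1 + U
d*(-36 + g(-7, 0)) = 15*(-36 + (-1 - 7)) = 15*(-36 - 8) = 15*(-44) = -660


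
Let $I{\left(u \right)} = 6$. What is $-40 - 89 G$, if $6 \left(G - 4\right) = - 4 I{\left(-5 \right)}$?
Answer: $-40$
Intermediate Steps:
$G = 0$ ($G = 4 + \frac{\left(-4\right) 6}{6} = 4 + \frac{1}{6} \left(-24\right) = 4 - 4 = 0$)
$-40 - 89 G = -40 - 0 = -40 + 0 = -40$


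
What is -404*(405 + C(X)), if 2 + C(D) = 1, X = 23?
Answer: -163216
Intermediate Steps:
C(D) = -1 (C(D) = -2 + 1 = -1)
-404*(405 + C(X)) = -404*(405 - 1) = -404*404 = -163216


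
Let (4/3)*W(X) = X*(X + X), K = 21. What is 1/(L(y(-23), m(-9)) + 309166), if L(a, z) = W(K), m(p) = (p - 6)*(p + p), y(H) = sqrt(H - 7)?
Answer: 2/619655 ≈ 3.2276e-6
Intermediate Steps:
W(X) = 3*X**2/2 (W(X) = 3*(X*(X + X))/4 = 3*(X*(2*X))/4 = 3*(2*X**2)/4 = 3*X**2/2)
y(H) = sqrt(-7 + H)
m(p) = 2*p*(-6 + p) (m(p) = (-6 + p)*(2*p) = 2*p*(-6 + p))
L(a, z) = 1323/2 (L(a, z) = (3/2)*21**2 = (3/2)*441 = 1323/2)
1/(L(y(-23), m(-9)) + 309166) = 1/(1323/2 + 309166) = 1/(619655/2) = 2/619655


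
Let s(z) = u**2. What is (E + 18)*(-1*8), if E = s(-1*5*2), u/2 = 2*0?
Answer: -144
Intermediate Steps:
u = 0 (u = 2*(2*0) = 2*0 = 0)
s(z) = 0 (s(z) = 0**2 = 0)
E = 0
(E + 18)*(-1*8) = (0 + 18)*(-1*8) = 18*(-8) = -144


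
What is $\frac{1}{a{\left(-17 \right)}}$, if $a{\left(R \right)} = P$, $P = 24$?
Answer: $\frac{1}{24} \approx 0.041667$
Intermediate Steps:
$a{\left(R \right)} = 24$
$\frac{1}{a{\left(-17 \right)}} = \frac{1}{24}$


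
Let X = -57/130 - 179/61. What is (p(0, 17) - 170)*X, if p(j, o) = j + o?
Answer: 4092291/7930 ≈ 516.05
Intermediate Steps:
X = -26747/7930 (X = -57*1/130 - 179*1/61 = -57/130 - 179/61 = -26747/7930 ≈ -3.3729)
(p(0, 17) - 170)*X = ((0 + 17) - 170)*(-26747/7930) = (17 - 170)*(-26747/7930) = -153*(-26747/7930) = 4092291/7930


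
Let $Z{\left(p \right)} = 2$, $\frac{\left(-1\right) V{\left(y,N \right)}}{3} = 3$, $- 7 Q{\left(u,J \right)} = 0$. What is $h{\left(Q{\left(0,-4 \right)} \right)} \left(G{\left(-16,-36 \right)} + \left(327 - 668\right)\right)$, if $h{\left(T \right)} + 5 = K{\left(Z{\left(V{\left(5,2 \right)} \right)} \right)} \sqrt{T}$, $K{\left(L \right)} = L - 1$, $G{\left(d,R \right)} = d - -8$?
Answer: $1745$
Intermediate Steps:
$Q{\left(u,J \right)} = 0$ ($Q{\left(u,J \right)} = \left(- \frac{1}{7}\right) 0 = 0$)
$V{\left(y,N \right)} = -9$ ($V{\left(y,N \right)} = \left(-3\right) 3 = -9$)
$G{\left(d,R \right)} = 8 + d$ ($G{\left(d,R \right)} = d + 8 = 8 + d$)
$K{\left(L \right)} = -1 + L$ ($K{\left(L \right)} = L - 1 = -1 + L$)
$h{\left(T \right)} = -5 + \sqrt{T}$ ($h{\left(T \right)} = -5 + \left(-1 + 2\right) \sqrt{T} = -5 + 1 \sqrt{T} = -5 + \sqrt{T}$)
$h{\left(Q{\left(0,-4 \right)} \right)} \left(G{\left(-16,-36 \right)} + \left(327 - 668\right)\right) = \left(-5 + \sqrt{0}\right) \left(\left(8 - 16\right) + \left(327 - 668\right)\right) = \left(-5 + 0\right) \left(-8 - 341\right) = \left(-5\right) \left(-349\right) = 1745$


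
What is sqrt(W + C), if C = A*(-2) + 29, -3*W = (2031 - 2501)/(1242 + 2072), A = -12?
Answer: sqrt(1310842758)/4971 ≈ 7.2834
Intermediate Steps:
W = 235/4971 (W = -(2031 - 2501)/(3*(1242 + 2072)) = -(-470)/(3*3314) = -1/3*(-235/1657) = 235/4971 ≈ 0.047274)
C = 53 (C = -12*(-2) + 29 = 24 + 29 = 53)
sqrt(W + C) = sqrt(235/4971 + 53) = sqrt(263698/4971) = sqrt(1310842758)/4971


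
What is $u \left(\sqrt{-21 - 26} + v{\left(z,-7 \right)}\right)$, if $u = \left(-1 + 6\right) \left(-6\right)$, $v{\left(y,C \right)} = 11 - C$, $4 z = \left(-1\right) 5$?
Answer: $-540 - 30 i \sqrt{47} \approx -540.0 - 205.67 i$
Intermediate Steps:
$z = - \frac{5}{4}$ ($z = \frac{\left(-1\right) 5}{4} = \frac{1}{4} \left(-5\right) = - \frac{5}{4} \approx -1.25$)
$u = -30$ ($u = 5 \left(-6\right) = -30$)
$u \left(\sqrt{-21 - 26} + v{\left(z,-7 \right)}\right) = - 30 \left(\sqrt{-21 - 26} + \left(11 - -7\right)\right) = - 30 \left(\sqrt{-47} + \left(11 + 7\right)\right) = - 30 \left(i \sqrt{47} + 18\right) = - 30 \left(18 + i \sqrt{47}\right) = -540 - 30 i \sqrt{47}$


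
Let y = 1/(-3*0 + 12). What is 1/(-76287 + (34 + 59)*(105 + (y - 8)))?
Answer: -4/269033 ≈ -1.4868e-5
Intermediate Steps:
y = 1/12 (y = 1/(0 + 12) = 1/12 ≈ 0.083333)
1/(-76287 + (34 + 59)*(105 + (y - 8))) = 1/(-76287 + (34 + 59)*(105 + (1/12 - 8))) = 1/(-76287 + 93*(105 - 95/12)) = 1/(-76287 + 93*(1165/12)) = 1/(-76287 + 36115/4) = 1/(-269033/4) = -4/269033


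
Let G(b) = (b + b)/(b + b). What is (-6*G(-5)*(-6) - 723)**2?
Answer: 471969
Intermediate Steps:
G(b) = 1 (G(b) = (2*b)/((2*b)) = (2*b)*(1/(2*b)) = 1)
(-6*G(-5)*(-6) - 723)**2 = (-6*1*(-6) - 723)**2 = (-6*(-6) - 723)**2 = (36 - 723)**2 = (-687)**2 = 471969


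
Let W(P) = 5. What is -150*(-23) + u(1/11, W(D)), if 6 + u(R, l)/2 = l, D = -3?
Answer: 3448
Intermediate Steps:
u(R, l) = -12 + 2*l
-150*(-23) + u(1/11, W(D)) = -150*(-23) + (-12 + 2*5) = 3450 + (-12 + 10) = 3450 - 2 = 3448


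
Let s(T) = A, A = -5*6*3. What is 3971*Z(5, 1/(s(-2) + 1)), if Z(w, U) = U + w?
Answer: 1763124/89 ≈ 19810.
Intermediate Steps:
A = -90 (A = -30*3 = -90)
s(T) = -90
3971*Z(5, 1/(s(-2) + 1)) = 3971*(1/(-90 + 1) + 5) = 3971*(1/(-89) + 5) = 3971*(-1/89 + 5) = 3971*(444/89) = 1763124/89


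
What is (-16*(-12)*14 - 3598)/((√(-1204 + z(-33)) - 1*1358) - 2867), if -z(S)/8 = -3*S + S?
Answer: 3844750/17852357 + 1820*I*√433/17852357 ≈ 0.21536 + 0.0021214*I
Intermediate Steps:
z(S) = 16*S (z(S) = -8*(-3*S + S) = -(-16)*S = 16*S)
(-16*(-12)*14 - 3598)/((√(-1204 + z(-33)) - 1*1358) - 2867) = (-16*(-12)*14 - 3598)/((√(-1204 + 16*(-33)) - 1*1358) - 2867) = (192*14 - 3598)/((√(-1204 - 528) - 1358) - 2867) = (2688 - 3598)/((√(-1732) - 1358) - 2867) = -910/((2*I*√433 - 1358) - 2867) = -910/((-1358 + 2*I*√433) - 2867) = -910/(-4225 + 2*I*√433)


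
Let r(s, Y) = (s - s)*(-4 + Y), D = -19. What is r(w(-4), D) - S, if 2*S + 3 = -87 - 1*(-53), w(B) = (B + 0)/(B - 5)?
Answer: 37/2 ≈ 18.500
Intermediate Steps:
w(B) = B/(-5 + B)
r(s, Y) = 0 (r(s, Y) = 0*(-4 + Y) = 0)
S = -37/2 (S = -3/2 + (-87 - 1*(-53))/2 = -3/2 + (-87 + 53)/2 = -3/2 + (½)*(-34) = -3/2 - 17 = -37/2 ≈ -18.500)
r(w(-4), D) - S = 0 - 1*(-37/2) = 0 + 37/2 = 37/2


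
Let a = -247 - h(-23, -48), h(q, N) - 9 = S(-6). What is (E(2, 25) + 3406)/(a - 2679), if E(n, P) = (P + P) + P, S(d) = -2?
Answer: -3481/2933 ≈ -1.1868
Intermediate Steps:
h(q, N) = 7 (h(q, N) = 9 - 2 = 7)
E(n, P) = 3*P (E(n, P) = 2*P + P = 3*P)
a = -254 (a = -247 - 1*7 = -247 - 7 = -254)
(E(2, 25) + 3406)/(a - 2679) = (3*25 + 3406)/(-254 - 2679) = (75 + 3406)/(-2933) = 3481*(-1/2933) = -3481/2933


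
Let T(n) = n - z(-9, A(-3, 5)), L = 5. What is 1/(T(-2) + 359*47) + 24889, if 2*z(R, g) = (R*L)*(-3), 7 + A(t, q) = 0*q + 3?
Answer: 836444625/33607 ≈ 24889.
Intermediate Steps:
A(t, q) = -4 (A(t, q) = -7 + (0*q + 3) = -7 + (0 + 3) = -7 + 3 = -4)
z(R, g) = -15*R/2 (z(R, g) = ((R*5)*(-3))/2 = ((5*R)*(-3))/2 = (-15*R)/2 = -15*R/2)
T(n) = -135/2 + n (T(n) = n - (-15)*(-9)/2 = n - 1*135/2 = n - 135/2 = -135/2 + n)
1/(T(-2) + 359*47) + 24889 = 1/((-135/2 - 2) + 359*47) + 24889 = 1/(-139/2 + 16873) + 24889 = 1/(33607/2) + 24889 = 2/33607 + 24889 = 836444625/33607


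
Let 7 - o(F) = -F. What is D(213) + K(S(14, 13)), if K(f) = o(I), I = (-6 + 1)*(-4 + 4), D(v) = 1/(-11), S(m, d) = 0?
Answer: 76/11 ≈ 6.9091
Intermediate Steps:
D(v) = -1/11
I = 0 (I = -5*0 = 0)
o(F) = 7 + F (o(F) = 7 - (-1)*F = 7 + F)
K(f) = 7 (K(f) = 7 + 0 = 7)
D(213) + K(S(14, 13)) = -1/11 + 7 = 76/11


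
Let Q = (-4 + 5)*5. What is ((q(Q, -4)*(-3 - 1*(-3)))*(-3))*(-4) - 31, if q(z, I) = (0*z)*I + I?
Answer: -31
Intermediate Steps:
Q = 5 (Q = 1*5 = 5)
q(z, I) = I (q(z, I) = 0*I + I = 0 + I = I)
((q(Q, -4)*(-3 - 1*(-3)))*(-3))*(-4) - 31 = (-4*(-3 - 1*(-3))*(-3))*(-4) - 31 = (-4*(-3 + 3)*(-3))*(-4) - 31 = (-4*0*(-3))*(-4) - 31 = (0*(-3))*(-4) - 31 = 0*(-4) - 31 = 0 - 31 = -31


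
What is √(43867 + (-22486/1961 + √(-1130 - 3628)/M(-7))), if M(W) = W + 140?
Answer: √(2983203410378429 + 511454293*I*√4758)/260813 ≈ 209.42 + 0.0012383*I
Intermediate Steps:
M(W) = 140 + W
√(43867 + (-22486/1961 + √(-1130 - 3628)/M(-7))) = √(43867 + (-22486/1961 + √(-1130 - 3628)/(140 - 7))) = √(43867 + (-22486*1/1961 + √(-4758)/133)) = √(43867 + (-22486/1961 + (I*√4758)*(1/133))) = √(43867 + (-22486/1961 + I*√4758/133)) = √(86000701/1961 + I*√4758/133)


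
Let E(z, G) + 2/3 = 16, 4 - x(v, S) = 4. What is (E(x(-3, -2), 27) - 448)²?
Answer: 1684804/9 ≈ 1.8720e+5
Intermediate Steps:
x(v, S) = 0 (x(v, S) = 4 - 1*4 = 4 - 4 = 0)
E(z, G) = 46/3 (E(z, G) = -⅔ + 16 = 46/3)
(E(x(-3, -2), 27) - 448)² = (46/3 - 448)² = (-1298/3)² = 1684804/9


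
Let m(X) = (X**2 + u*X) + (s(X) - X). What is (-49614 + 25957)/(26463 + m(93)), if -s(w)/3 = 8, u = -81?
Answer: -23657/27462 ≈ -0.86144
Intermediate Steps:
s(w) = -24 (s(w) = -3*8 = -24)
m(X) = -24 + X**2 - 82*X (m(X) = (X**2 - 81*X) + (-24 - X) = -24 + X**2 - 82*X)
(-49614 + 25957)/(26463 + m(93)) = (-49614 + 25957)/(26463 + (-24 + 93**2 - 82*93)) = -23657/(26463 + (-24 + 8649 - 7626)) = -23657/(26463 + 999) = -23657/27462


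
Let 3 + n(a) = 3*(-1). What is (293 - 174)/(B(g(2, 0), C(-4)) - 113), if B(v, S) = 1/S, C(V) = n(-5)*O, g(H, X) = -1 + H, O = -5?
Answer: -3570/3389 ≈ -1.0534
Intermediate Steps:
n(a) = -6 (n(a) = -3 + 3*(-1) = -3 - 3 = -6)
C(V) = 30 (C(V) = -6*(-5) = 30)
(293 - 174)/(B(g(2, 0), C(-4)) - 113) = (293 - 174)/(1/30 - 113) = 119/(1/30 - 113) = 119/(-3389/30) = 119*(-30/3389) = -3570/3389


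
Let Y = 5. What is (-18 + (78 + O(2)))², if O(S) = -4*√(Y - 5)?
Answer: 3600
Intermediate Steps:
O(S) = 0 (O(S) = -4*√(5 - 5) = -4*√0 = -4*0 = 0)
(-18 + (78 + O(2)))² = (-18 + (78 + 0))² = (-18 + 78)² = 60² = 3600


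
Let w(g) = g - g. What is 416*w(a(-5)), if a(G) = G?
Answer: 0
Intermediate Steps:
w(g) = 0
416*w(a(-5)) = 416*0 = 0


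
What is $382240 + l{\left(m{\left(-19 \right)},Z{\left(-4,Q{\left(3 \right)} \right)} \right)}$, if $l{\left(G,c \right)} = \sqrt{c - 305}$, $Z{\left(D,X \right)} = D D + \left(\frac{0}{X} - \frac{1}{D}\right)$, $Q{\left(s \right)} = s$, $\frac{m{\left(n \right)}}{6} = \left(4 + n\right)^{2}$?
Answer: $382240 + \frac{i \sqrt{1155}}{2} \approx 3.8224 \cdot 10^{5} + 16.993 i$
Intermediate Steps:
$m{\left(n \right)} = 6 \left(4 + n\right)^{2}$
$Z{\left(D,X \right)} = D^{2} - \frac{1}{D}$ ($Z{\left(D,X \right)} = D^{2} + \left(0 - \frac{1}{D}\right) = D^{2} - \frac{1}{D}$)
$l{\left(G,c \right)} = \sqrt{-305 + c}$
$382240 + l{\left(m{\left(-19 \right)},Z{\left(-4,Q{\left(3 \right)} \right)} \right)} = 382240 + \sqrt{-305 + \frac{-1 + \left(-4\right)^{3}}{-4}} = 382240 + \sqrt{-305 - \frac{-1 - 64}{4}} = 382240 + \sqrt{-305 - - \frac{65}{4}} = 382240 + \sqrt{-305 + \frac{65}{4}} = 382240 + \sqrt{- \frac{1155}{4}} = 382240 + \frac{i \sqrt{1155}}{2}$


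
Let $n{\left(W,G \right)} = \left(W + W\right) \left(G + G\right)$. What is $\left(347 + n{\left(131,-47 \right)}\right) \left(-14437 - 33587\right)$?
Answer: $1166070744$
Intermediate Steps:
$n{\left(W,G \right)} = 4 G W$ ($n{\left(W,G \right)} = 2 W 2 G = 4 G W$)
$\left(347 + n{\left(131,-47 \right)}\right) \left(-14437 - 33587\right) = \left(347 + 4 \left(-47\right) 131\right) \left(-14437 - 33587\right) = \left(347 - 24628\right) \left(-48024\right) = \left(-24281\right) \left(-48024\right) = 1166070744$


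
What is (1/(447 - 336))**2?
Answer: 1/12321 ≈ 8.1162e-5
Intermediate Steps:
(1/(447 - 336))**2 = (1/111)**2 = 1/12321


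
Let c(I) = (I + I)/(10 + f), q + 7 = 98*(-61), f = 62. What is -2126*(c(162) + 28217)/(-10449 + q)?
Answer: 59998909/16434 ≈ 3650.9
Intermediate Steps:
q = -5985 (q = -7 + 98*(-61) = -7 - 5978 = -5985)
c(I) = I/36 (c(I) = (I + I)/(10 + 62) = (2*I)/72 = (2*I)*(1/72) = I/36)
-2126*(c(162) + 28217)/(-10449 + q) = -2126*((1/36)*162 + 28217)/(-10449 - 5985) = -2126/((-16434/(9/2 + 28217))) = -2126/((-16434/56443/2)) = -2126/((-16434*2/56443)) = -2126/(-32868/56443) = -2126*(-56443/32868) = 59998909/16434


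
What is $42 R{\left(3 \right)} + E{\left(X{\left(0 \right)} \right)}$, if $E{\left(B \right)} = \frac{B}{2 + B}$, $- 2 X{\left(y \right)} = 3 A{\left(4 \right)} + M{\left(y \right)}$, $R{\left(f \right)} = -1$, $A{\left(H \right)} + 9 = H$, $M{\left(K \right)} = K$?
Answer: $- \frac{783}{19} \approx -41.211$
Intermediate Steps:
$A{\left(H \right)} = -9 + H$
$X{\left(y \right)} = \frac{15}{2} - \frac{y}{2}$ ($X{\left(y \right)} = - \frac{3 \left(-9 + 4\right) + y}{2} = - \frac{3 \left(-5\right) + y}{2} = - \frac{-15 + y}{2} = \frac{15}{2} - \frac{y}{2}$)
$E{\left(B \right)} = \frac{B}{2 + B}$
$42 R{\left(3 \right)} + E{\left(X{\left(0 \right)} \right)} = 42 \left(-1\right) + \frac{\frac{15}{2} - 0}{2 + \left(\frac{15}{2} - 0\right)} = -42 + \frac{\frac{15}{2} + 0}{2 + \left(\frac{15}{2} + 0\right)} = -42 + \frac{15}{2 \left(2 + \frac{15}{2}\right)} = -42 + \frac{15}{2 \cdot \frac{19}{2}} = -42 + \frac{15}{2} \cdot \frac{2}{19} = -42 + \frac{15}{19} = - \frac{783}{19}$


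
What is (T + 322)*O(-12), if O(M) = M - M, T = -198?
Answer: 0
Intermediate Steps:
O(M) = 0
(T + 322)*O(-12) = (-198 + 322)*0 = 124*0 = 0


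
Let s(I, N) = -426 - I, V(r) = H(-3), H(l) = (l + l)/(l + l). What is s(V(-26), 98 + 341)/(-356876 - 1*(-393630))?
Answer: -427/36754 ≈ -0.011618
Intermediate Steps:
H(l) = 1 (H(l) = (2*l)/((2*l)) = (2*l)*(1/(2*l)) = 1)
V(r) = 1
s(V(-26), 98 + 341)/(-356876 - 1*(-393630)) = (-426 - 1*1)/(-356876 - 1*(-393630)) = (-426 - 1)/(-356876 + 393630) = -427/36754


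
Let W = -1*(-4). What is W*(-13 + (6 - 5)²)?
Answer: -48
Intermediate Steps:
W = 4
W*(-13 + (6 - 5)²) = 4*(-13 + (6 - 5)²) = 4*(-13 + 1²) = 4*(-13 + 1) = 4*(-12) = -48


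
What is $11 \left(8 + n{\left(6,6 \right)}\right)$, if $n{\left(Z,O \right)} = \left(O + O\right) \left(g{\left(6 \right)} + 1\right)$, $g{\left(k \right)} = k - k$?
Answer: $220$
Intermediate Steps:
$g{\left(k \right)} = 0$
$n{\left(Z,O \right)} = 2 O$ ($n{\left(Z,O \right)} = \left(O + O\right) \left(0 + 1\right) = 2 O 1 = 2 O$)
$11 \left(8 + n{\left(6,6 \right)}\right) = 11 \left(8 + 2 \cdot 6\right) = 11 \left(8 + 12\right) = 11 \cdot 20 = 220$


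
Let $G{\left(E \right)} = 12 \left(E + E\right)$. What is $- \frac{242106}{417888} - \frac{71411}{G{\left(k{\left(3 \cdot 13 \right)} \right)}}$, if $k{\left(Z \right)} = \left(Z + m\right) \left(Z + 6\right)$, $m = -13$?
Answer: $- \frac{15902837}{5093010} \approx -3.1225$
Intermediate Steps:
$k{\left(Z \right)} = \left(-13 + Z\right) \left(6 + Z\right)$ ($k{\left(Z \right)} = \left(Z - 13\right) \left(Z + 6\right) = \left(-13 + Z\right) \left(6 + Z\right)$)
$G{\left(E \right)} = 24 E$ ($G{\left(E \right)} = 12 \cdot 2 E = 24 E$)
$- \frac{242106}{417888} - \frac{71411}{G{\left(k{\left(3 \cdot 13 \right)} \right)}} = - \frac{242106}{417888} - \frac{71411}{24 \left(-78 + \left(3 \cdot 13\right)^{2} - 7 \cdot 3 \cdot 13\right)} = \left(-242106\right) \frac{1}{417888} - \frac{71411}{24 \left(-78 + 39^{2} - 273\right)} = - \frac{40351}{69648} - \frac{71411}{24 \left(-78 + 1521 - 273\right)} = - \frac{40351}{69648} - \frac{71411}{24 \cdot 1170} = - \frac{40351}{69648} - \frac{71411}{28080} = - \frac{15902837}{5093010}$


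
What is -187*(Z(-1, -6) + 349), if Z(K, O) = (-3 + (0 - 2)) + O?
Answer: -63206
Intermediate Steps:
Z(K, O) = -5 + O (Z(K, O) = (-3 - 2) + O = -5 + O)
-187*(Z(-1, -6) + 349) = -187*((-5 - 6) + 349) = -187*(-11 + 349) = -187*338 = -63206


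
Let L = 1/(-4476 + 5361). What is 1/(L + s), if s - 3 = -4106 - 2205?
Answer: -885/5582579 ≈ -0.00015853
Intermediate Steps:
s = -6308 (s = 3 + (-4106 - 2205) = 3 - 6311 = -6308)
L = 1/885 ≈ 0.0011299
1/(L + s) = 1/(1/885 - 6308) = 1/(-5582579/885) = -885/5582579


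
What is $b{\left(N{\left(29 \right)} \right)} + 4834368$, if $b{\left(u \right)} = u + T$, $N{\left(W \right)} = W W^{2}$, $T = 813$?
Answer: $4859570$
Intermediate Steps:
$N{\left(W \right)} = W^{3}$
$b{\left(u \right)} = 813 + u$ ($b{\left(u \right)} = u + 813 = 813 + u$)
$b{\left(N{\left(29 \right)} \right)} + 4834368 = \left(813 + 29^{3}\right) + 4834368 = \left(813 + 24389\right) + 4834368 = 25202 + 4834368 = 4859570$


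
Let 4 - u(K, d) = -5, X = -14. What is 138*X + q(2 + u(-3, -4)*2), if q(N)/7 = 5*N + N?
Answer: -1092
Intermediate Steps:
u(K, d) = 9 (u(K, d) = 4 - 1*(-5) = 4 + 5 = 9)
q(N) = 42*N (q(N) = 7*(5*N + N) = 7*(6*N) = 42*N)
138*X + q(2 + u(-3, -4)*2) = 138*(-14) + 42*(2 + 9*2) = -1932 + 42*(2 + 18) = -1932 + 42*20 = -1932 + 840 = -1092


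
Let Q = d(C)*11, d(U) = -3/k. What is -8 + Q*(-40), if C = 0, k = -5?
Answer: -272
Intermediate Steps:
d(U) = ⅗ (d(U) = -3/(-5) = -3*(-⅕) = ⅗)
Q = 33/5 (Q = (⅗)*11 = 33/5 ≈ 6.6000)
-8 + Q*(-40) = -8 + (33/5)*(-40) = -8 - 264 = -272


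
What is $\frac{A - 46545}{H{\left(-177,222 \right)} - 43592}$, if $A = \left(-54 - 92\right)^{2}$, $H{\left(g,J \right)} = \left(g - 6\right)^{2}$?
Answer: $\frac{25229}{10103} \approx 2.4972$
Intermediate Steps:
$H{\left(g,J \right)} = \left(-6 + g\right)^{2}$
$A = 21316$ ($A = \left(-146\right)^{2} = 21316$)
$\frac{A - 46545}{H{\left(-177,222 \right)} - 43592} = \frac{21316 - 46545}{\left(-6 - 177\right)^{2} - 43592} = - \frac{25229}{\left(-183\right)^{2} - 43592} = - \frac{25229}{33489 - 43592} = - \frac{25229}{-10103} = \left(-25229\right) \left(- \frac{1}{10103}\right) = \frac{25229}{10103}$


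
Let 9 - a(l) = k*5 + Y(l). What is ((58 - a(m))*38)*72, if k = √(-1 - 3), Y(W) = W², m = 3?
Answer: 158688 + 27360*I ≈ 1.5869e+5 + 27360.0*I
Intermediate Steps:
k = 2*I (k = √(-4) = 2*I ≈ 2.0*I)
a(l) = 9 - l² - 10*I (a(l) = 9 - ((2*I)*5 + l²) = 9 - (10*I + l²) = 9 - (l² + 10*I) = 9 + (-l² - 10*I) = 9 - l² - 10*I)
((58 - a(m))*38)*72 = ((58 - (9 - 1*3² - 10*I))*38)*72 = ((58 - (9 - 1*9 - 10*I))*38)*72 = ((58 - (9 - 9 - 10*I))*38)*72 = ((58 - (-10)*I)*38)*72 = ((58 + 10*I)*38)*72 = (2204 + 380*I)*72 = 158688 + 27360*I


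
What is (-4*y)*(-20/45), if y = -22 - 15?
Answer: -592/9 ≈ -65.778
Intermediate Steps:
y = -37
(-4*y)*(-20/45) = (-4*(-37))*(-20/45) = 148*(-20*1/45) = 148*(-4/9) = -592/9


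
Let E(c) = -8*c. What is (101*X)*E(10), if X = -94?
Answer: 759520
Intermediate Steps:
(101*X)*E(10) = (101*(-94))*(-8*10) = -9494*(-80) = 759520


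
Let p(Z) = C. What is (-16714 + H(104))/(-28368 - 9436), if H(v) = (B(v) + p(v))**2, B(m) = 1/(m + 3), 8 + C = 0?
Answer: 190627561/432817996 ≈ 0.44043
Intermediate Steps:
C = -8 (C = -8 + 0 = -8)
B(m) = 1/(3 + m)
p(Z) = -8
H(v) = (-8 + 1/(3 + v))**2 (H(v) = (1/(3 + v) - 8)**2 = (-8 + 1/(3 + v))**2)
(-16714 + H(104))/(-28368 - 9436) = (-16714 + (23 + 8*104)**2/(3 + 104)**2)/(-28368 - 9436) = (-16714 + (23 + 832)**2/107**2)/(-37804) = (-16714 + (1/11449)*855**2)*(-1/37804) = (-16714 + (1/11449)*731025)*(-1/37804) = (-16714 + 731025/11449)*(-1/37804) = -190627561/11449*(-1/37804) = 190627561/432817996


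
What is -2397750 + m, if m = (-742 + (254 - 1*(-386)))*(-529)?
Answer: -2343792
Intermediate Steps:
m = 53958 (m = (-742 + (254 + 386))*(-529) = (-742 + 640)*(-529) = -102*(-529) = 53958)
-2397750 + m = -2397750 + 53958 = -2343792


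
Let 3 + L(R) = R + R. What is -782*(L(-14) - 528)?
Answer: 437138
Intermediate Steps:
L(R) = -3 + 2*R (L(R) = -3 + (R + R) = -3 + 2*R)
-782*(L(-14) - 528) = -782*((-3 + 2*(-14)) - 528) = -782*((-3 - 28) - 528) = -782*(-31 - 528) = -782*(-559) = 437138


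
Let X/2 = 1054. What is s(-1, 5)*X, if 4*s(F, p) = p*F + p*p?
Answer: 10540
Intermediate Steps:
X = 2108 (X = 2*1054 = 2108)
s(F, p) = p²/4 + F*p/4 (s(F, p) = (p*F + p*p)/4 = (F*p + p²)/4 = (p² + F*p)/4 = p²/4 + F*p/4)
s(-1, 5)*X = ((¼)*5*(-1 + 5))*2108 = ((¼)*5*4)*2108 = 5*2108 = 10540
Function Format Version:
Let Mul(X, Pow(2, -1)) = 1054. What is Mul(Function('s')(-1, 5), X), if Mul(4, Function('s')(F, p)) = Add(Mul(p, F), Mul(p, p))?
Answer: 10540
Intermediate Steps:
X = 2108 (X = Mul(2, 1054) = 2108)
Function('s')(F, p) = Add(Mul(Rational(1, 4), Pow(p, 2)), Mul(Rational(1, 4), F, p)) (Function('s')(F, p) = Mul(Rational(1, 4), Add(Mul(p, F), Mul(p, p))) = Mul(Rational(1, 4), Add(Mul(F, p), Pow(p, 2))) = Mul(Rational(1, 4), Add(Pow(p, 2), Mul(F, p))) = Add(Mul(Rational(1, 4), Pow(p, 2)), Mul(Rational(1, 4), F, p)))
Mul(Function('s')(-1, 5), X) = Mul(Mul(Rational(1, 4), 5, Add(-1, 5)), 2108) = Mul(Mul(Rational(1, 4), 5, 4), 2108) = Mul(5, 2108) = 10540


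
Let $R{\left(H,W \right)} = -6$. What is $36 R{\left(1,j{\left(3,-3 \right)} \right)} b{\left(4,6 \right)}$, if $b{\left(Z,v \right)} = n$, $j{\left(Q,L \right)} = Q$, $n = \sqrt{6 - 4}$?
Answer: $- 216 \sqrt{2} \approx -305.47$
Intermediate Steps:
$n = \sqrt{2} \approx 1.4142$
$b{\left(Z,v \right)} = \sqrt{2}$
$36 R{\left(1,j{\left(3,-3 \right)} \right)} b{\left(4,6 \right)} = 36 \left(-6\right) \sqrt{2} = - 216 \sqrt{2}$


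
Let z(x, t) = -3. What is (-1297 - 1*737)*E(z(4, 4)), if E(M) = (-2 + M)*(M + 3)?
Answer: 0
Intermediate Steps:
E(M) = (-2 + M)*(3 + M)
(-1297 - 1*737)*E(z(4, 4)) = (-1297 - 1*737)*(-6 - 3 + (-3)²) = (-1297 - 737)*(-6 - 3 + 9) = -2034*0 = 0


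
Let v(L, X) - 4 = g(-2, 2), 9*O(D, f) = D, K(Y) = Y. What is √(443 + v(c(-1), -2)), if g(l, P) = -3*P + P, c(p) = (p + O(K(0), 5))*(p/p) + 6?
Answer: √443 ≈ 21.048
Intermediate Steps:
O(D, f) = D/9
c(p) = 6 + p (c(p) = (p + (⅑)*0)*(p/p) + 6 = (p + 0)*1 + 6 = p*1 + 6 = p + 6 = 6 + p)
g(l, P) = -2*P
v(L, X) = 0 (v(L, X) = 4 - 2*2 = 4 - 4 = 0)
√(443 + v(c(-1), -2)) = √(443 + 0) = √443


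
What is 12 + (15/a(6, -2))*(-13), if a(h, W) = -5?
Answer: 51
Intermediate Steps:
12 + (15/a(6, -2))*(-13) = 12 + (15/(-5))*(-13) = 12 + (15*(-⅕))*(-13) = 12 - 3*(-13) = 12 + 39 = 51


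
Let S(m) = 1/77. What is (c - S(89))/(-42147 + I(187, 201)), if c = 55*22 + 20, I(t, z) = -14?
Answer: -94709/3246397 ≈ -0.029174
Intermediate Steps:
S(m) = 1/77
c = 1230 (c = 1210 + 20 = 1230)
(c - S(89))/(-42147 + I(187, 201)) = (1230 - 1*1/77)/(-42147 - 14) = (1230 - 1/77)/(-42161) = (94709/77)*(-1/42161) = -94709/3246397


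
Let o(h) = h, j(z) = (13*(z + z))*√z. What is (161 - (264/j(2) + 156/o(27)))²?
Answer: 329998339/13689 - 30734*√2/39 ≈ 22992.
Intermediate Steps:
j(z) = 26*z^(3/2) (j(z) = (13*(2*z))*√z = (26*z)*√z = 26*z^(3/2))
(161 - (264/j(2) + 156/o(27)))² = (161 - (264/((26*2^(3/2))) + 156/27))² = (161 - (264/((26*(2*√2))) + 156*(1/27)))² = (161 - (264/((52*√2)) + 52/9))² = (161 - (264*(√2/104) + 52/9))² = (161 - (33*√2/13 + 52/9))² = (161 - (52/9 + 33*√2/13))² = (161 + (-52/9 - 33*√2/13))² = (1397/9 - 33*√2/13)²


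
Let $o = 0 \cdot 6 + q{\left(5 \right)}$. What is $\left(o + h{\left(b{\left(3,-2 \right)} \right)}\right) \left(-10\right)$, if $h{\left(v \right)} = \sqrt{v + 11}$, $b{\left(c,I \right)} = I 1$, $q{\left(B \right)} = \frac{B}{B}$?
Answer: $-40$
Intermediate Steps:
$q{\left(B \right)} = 1$
$b{\left(c,I \right)} = I$
$h{\left(v \right)} = \sqrt{11 + v}$
$o = 1$ ($o = 0 \cdot 6 + 1 = 0 + 1 = 1$)
$\left(o + h{\left(b{\left(3,-2 \right)} \right)}\right) \left(-10\right) = \left(1 + \sqrt{11 - 2}\right) \left(-10\right) = \left(1 + \sqrt{9}\right) \left(-10\right) = \left(1 + 3\right) \left(-10\right) = 4 \left(-10\right) = -40$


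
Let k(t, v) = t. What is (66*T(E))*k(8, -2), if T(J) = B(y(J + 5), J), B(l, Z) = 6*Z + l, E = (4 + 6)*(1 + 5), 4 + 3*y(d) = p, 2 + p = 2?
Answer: 189376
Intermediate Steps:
p = 0 (p = -2 + 2 = 0)
y(d) = -4/3 (y(d) = -4/3 + (1/3)*0 = -4/3 + 0 = -4/3)
E = 60 (E = 10*6 = 60)
B(l, Z) = l + 6*Z
T(J) = -4/3 + 6*J
(66*T(E))*k(8, -2) = (66*(-4/3 + 6*60))*8 = (66*(-4/3 + 360))*8 = (66*(1076/3))*8 = 23672*8 = 189376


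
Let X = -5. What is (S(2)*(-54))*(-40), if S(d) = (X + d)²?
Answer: 19440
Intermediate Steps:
S(d) = (-5 + d)²
(S(2)*(-54))*(-40) = ((-5 + 2)²*(-54))*(-40) = ((-3)²*(-54))*(-40) = (9*(-54))*(-40) = -486*(-40) = 19440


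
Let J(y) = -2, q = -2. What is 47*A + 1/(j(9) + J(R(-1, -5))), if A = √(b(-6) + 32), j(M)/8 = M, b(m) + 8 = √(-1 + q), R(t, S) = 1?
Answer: 1/70 + 47*√(24 + I*√3) ≈ 230.42 + 8.3031*I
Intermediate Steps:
b(m) = -8 + I*√3 (b(m) = -8 + √(-1 - 2) = -8 + √(-3) = -8 + I*√3)
j(M) = 8*M
A = √(24 + I*√3) (A = √((-8 + I*√3) + 32) = √(24 + I*√3) ≈ 4.9022 + 0.17666*I)
47*A + 1/(j(9) + J(R(-1, -5))) = 47*√(24 + I*√3) + 1/(8*9 - 2) = 47*√(24 + I*√3) + 1/(72 - 2) = 47*√(24 + I*√3) + 1/70 = 1/70 + 47*√(24 + I*√3)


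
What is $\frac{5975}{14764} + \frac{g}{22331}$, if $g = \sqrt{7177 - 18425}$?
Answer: $\frac{5975}{14764} + \frac{4 i \sqrt{703}}{22331} \approx 0.4047 + 0.0047493 i$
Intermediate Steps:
$g = 4 i \sqrt{703}$ ($g = \sqrt{-11248} = 4 i \sqrt{703} \approx 106.06 i$)
$\frac{5975}{14764} + \frac{g}{22331} = \frac{5975}{14764} + \frac{4 i \sqrt{703}}{22331}$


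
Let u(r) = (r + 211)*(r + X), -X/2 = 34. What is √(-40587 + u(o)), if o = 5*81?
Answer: √167005 ≈ 408.66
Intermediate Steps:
X = -68 (X = -2*34 = -68)
o = 405
u(r) = (-68 + r)*(211 + r) (u(r) = (r + 211)*(r - 68) = (211 + r)*(-68 + r) = (-68 + r)*(211 + r))
√(-40587 + u(o)) = √(-40587 + (-14348 + 405² + 143*405)) = √(-40587 + (-14348 + 164025 + 57915)) = √(-40587 + 207592) = √167005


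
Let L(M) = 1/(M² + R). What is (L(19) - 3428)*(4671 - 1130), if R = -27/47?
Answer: -205626836693/16940 ≈ -1.2139e+7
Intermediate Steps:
R = -27/47 (R = -27*1/47 = -27/47 ≈ -0.57447)
L(M) = 1/(-27/47 + M²) (L(M) = 1/(M² - 27/47) = 1/(-27/47 + M²))
(L(19) - 3428)*(4671 - 1130) = (47/(-27 + 47*19²) - 3428)*(4671 - 1130) = (47/(-27 + 47*361) - 3428)*3541 = (47/(-27 + 16967) - 3428)*3541 = (47/16940 - 3428)*3541 = -58070273/16940*3541 = -205626836693/16940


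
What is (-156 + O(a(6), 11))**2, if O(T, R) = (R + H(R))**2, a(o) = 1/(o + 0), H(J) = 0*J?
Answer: 1225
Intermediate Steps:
H(J) = 0
a(o) = 1/o
O(T, R) = R**2 (O(T, R) = (R + 0)**2 = R**2)
(-156 + O(a(6), 11))**2 = (-156 + 11**2)**2 = (-156 + 121)**2 = (-35)**2 = 1225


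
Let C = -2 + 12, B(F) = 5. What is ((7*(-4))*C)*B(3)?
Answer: -1400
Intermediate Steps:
C = 10
((7*(-4))*C)*B(3) = ((7*(-4))*10)*5 = -28*10*5 = -280*5 = -1400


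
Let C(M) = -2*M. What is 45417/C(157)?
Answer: -45417/314 ≈ -144.64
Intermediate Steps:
45417/C(157) = 45417/((-2*157)) = 45417/(-314) = 45417*(-1/314) = -45417/314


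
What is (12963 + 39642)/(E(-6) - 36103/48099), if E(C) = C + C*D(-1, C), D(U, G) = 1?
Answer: -361463985/87613 ≈ -4125.7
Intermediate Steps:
E(C) = 2*C (E(C) = C + C*1 = C + C = 2*C)
(12963 + 39642)/(E(-6) - 36103/48099) = (12963 + 39642)/(2*(-6) - 36103/48099) = 52605/(-12 - 36103*1/48099) = 52605/(-12 - 36103/48099) = 52605/(-613291/48099) = 52605*(-48099/613291) = -361463985/87613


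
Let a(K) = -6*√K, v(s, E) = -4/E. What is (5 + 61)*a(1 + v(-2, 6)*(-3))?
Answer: -396*√3 ≈ -685.89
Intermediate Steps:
(5 + 61)*a(1 + v(-2, 6)*(-3)) = (5 + 61)*(-6*√(1 - 4/6*(-3))) = 66*(-6*√(1 - 4*⅙*(-3))) = 66*(-6*√(1 - ⅔*(-3))) = 66*(-6*√(1 + 2)) = 66*(-6*√3) = -396*√3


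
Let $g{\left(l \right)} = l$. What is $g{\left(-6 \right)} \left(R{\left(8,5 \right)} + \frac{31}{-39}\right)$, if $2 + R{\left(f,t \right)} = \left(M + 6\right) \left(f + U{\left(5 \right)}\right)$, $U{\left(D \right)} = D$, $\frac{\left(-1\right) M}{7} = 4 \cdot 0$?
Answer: $- \frac{5866}{13} \approx -451.23$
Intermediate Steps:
$M = 0$ ($M = - 7 \cdot 4 \cdot 0 = \left(-7\right) 0 = 0$)
$R{\left(f,t \right)} = 28 + 6 f$ ($R{\left(f,t \right)} = -2 + \left(0 + 6\right) \left(f + 5\right) = -2 + 6 \left(5 + f\right) = -2 + \left(30 + 6 f\right) = 28 + 6 f$)
$g{\left(-6 \right)} \left(R{\left(8,5 \right)} + \frac{31}{-39}\right) = - 6 \left(\left(28 + 6 \cdot 8\right) + \frac{31}{-39}\right) = - 6 \left(\left(28 + 48\right) + 31 \left(- \frac{1}{39}\right)\right) = - 6 \left(76 - \frac{31}{39}\right) = \left(-6\right) \frac{2933}{39} = - \frac{5866}{13}$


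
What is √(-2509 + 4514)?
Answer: √2005 ≈ 44.777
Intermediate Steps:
√(-2509 + 4514) = √2005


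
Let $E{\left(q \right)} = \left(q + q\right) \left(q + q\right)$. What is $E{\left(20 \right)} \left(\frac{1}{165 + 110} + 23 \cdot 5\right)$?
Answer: $\frac{2024064}{11} \approx 1.8401 \cdot 10^{5}$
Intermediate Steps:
$E{\left(q \right)} = 4 q^{2}$ ($E{\left(q \right)} = 2 q 2 q = 4 q^{2}$)
$E{\left(20 \right)} \left(\frac{1}{165 + 110} + 23 \cdot 5\right) = 4 \cdot 20^{2} \left(\frac{1}{165 + 110} + 23 \cdot 5\right) = 4 \cdot 400 \left(\frac{1}{275} + 115\right) = 1600 \left(\frac{1}{275} + 115\right) = 1600 \cdot \frac{31626}{275} = \frac{2024064}{11}$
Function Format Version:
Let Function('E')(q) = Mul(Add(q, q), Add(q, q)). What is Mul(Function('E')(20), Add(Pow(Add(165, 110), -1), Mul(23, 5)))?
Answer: Rational(2024064, 11) ≈ 1.8401e+5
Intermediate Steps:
Function('E')(q) = Mul(4, Pow(q, 2)) (Function('E')(q) = Mul(Mul(2, q), Mul(2, q)) = Mul(4, Pow(q, 2)))
Mul(Function('E')(20), Add(Pow(Add(165, 110), -1), Mul(23, 5))) = Mul(Mul(4, Pow(20, 2)), Add(Pow(Add(165, 110), -1), Mul(23, 5))) = Mul(Mul(4, 400), Add(Pow(275, -1), 115)) = Mul(1600, Add(Rational(1, 275), 115)) = Mul(1600, Rational(31626, 275)) = Rational(2024064, 11)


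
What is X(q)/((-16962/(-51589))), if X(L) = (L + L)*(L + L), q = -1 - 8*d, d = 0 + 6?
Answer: 247730378/8481 ≈ 29210.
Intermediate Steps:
d = 6
q = -49 (q = -1 - 8*6 = -1 - 48 = -49)
X(L) = 4*L**2 (X(L) = (2*L)*(2*L) = 4*L**2)
X(q)/((-16962/(-51589))) = (4*(-49)**2)/((-16962/(-51589))) = (4*2401)/((-16962*(-1/51589))) = 9604/(16962/51589) = 9604*(51589/16962) = 247730378/8481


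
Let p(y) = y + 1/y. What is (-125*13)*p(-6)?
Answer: 60125/6 ≈ 10021.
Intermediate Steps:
(-125*13)*p(-6) = (-125*13)*(-6 + 1/(-6)) = -1625*(-6 - ⅙) = -1625*(-37/6) = 60125/6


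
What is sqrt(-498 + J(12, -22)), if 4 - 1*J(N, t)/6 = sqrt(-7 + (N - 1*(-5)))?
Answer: sqrt(-474 - 6*sqrt(10)) ≈ 22.203*I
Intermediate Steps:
J(N, t) = 24 - 6*sqrt(-2 + N) (J(N, t) = 24 - 6*sqrt(-7 + (N - 1*(-5))) = 24 - 6*sqrt(-7 + (N + 5)) = 24 - 6*sqrt(-7 + (5 + N)) = 24 - 6*sqrt(-2 + N))
sqrt(-498 + J(12, -22)) = sqrt(-498 + (24 - 6*sqrt(-2 + 12))) = sqrt(-498 + (24 - 6*sqrt(10))) = sqrt(-474 - 6*sqrt(10))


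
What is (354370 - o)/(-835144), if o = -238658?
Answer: -148257/208786 ≈ -0.71009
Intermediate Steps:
(354370 - o)/(-835144) = (354370 - 1*(-238658))/(-835144) = (354370 + 238658)*(-1/835144) = 593028*(-1/835144) = -148257/208786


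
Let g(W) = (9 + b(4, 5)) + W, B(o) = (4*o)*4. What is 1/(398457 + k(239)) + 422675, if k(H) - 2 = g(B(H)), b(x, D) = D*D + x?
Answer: 170051028676/402321 ≈ 4.2268e+5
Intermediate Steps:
b(x, D) = x + D² (b(x, D) = D² + x = x + D²)
B(o) = 16*o
g(W) = 38 + W (g(W) = (9 + (4 + 5²)) + W = (9 + (4 + 25)) + W = (9 + 29) + W = 38 + W)
k(H) = 40 + 16*H (k(H) = 2 + (38 + 16*H) = 40 + 16*H)
1/(398457 + k(239)) + 422675 = 1/(398457 + (40 + 16*239)) + 422675 = 1/(398457 + (40 + 3824)) + 422675 = 1/(398457 + 3864) + 422675 = 1/402321 + 422675 = 170051028676/402321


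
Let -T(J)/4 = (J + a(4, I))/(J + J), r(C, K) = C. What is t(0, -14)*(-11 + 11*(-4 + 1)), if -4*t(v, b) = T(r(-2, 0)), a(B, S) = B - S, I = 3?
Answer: -11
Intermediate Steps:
T(J) = -2*(1 + J)/J (T(J) = -4*(J + (4 - 1*3))/(J + J) = -4*(J + (4 - 3))/(2*J) = -4*(J + 1)*1/(2*J) = -4*(1 + J)*1/(2*J) = -2*(1 + J)/J)
t(v, b) = ¼ (t(v, b) = -(-2 - 2/(-2))/4 = -(-2 - 2*(-½))/4 = -(-2 + 1)/4 = -¼*(-1) = ¼)
t(0, -14)*(-11 + 11*(-4 + 1)) = (-11 + 11*(-4 + 1))/4 = (-11 + 11*(-3))/4 = (-11 - 33)/4 = (¼)*(-44) = -11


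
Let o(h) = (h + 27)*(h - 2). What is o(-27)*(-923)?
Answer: 0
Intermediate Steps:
o(h) = (-2 + h)*(27 + h) (o(h) = (27 + h)*(-2 + h) = (-2 + h)*(27 + h))
o(-27)*(-923) = (-54 + (-27)² + 25*(-27))*(-923) = (-54 + 729 - 675)*(-923) = 0*(-923) = 0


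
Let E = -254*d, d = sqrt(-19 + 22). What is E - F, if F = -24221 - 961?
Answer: 25182 - 254*sqrt(3) ≈ 24742.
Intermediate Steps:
d = sqrt(3) ≈ 1.7320
F = -25182
E = -254*sqrt(3) ≈ -439.94
E - F = -254*sqrt(3) - 1*(-25182) = -254*sqrt(3) + 25182 = 25182 - 254*sqrt(3)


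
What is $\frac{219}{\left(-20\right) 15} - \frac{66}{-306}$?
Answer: $- \frac{2623}{5100} \approx -0.51431$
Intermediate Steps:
$\frac{219}{\left(-20\right) 15} - \frac{66}{-306} = \frac{219}{-300} - - \frac{11}{51} = 219 \left(- \frac{1}{300}\right) + \frac{11}{51} = - \frac{73}{100} + \frac{11}{51} = - \frac{2623}{5100}$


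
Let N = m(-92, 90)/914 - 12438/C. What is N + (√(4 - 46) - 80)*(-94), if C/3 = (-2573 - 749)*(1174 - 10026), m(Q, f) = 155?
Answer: 50530647570549/6719349604 - 94*I*√42 ≈ 7520.2 - 609.19*I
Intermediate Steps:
C = 88219032 (C = 3*((-2573 - 749)*(1174 - 10026)) = 3*(-3322*(-8852)) = 3*29406344 = 88219032)
N = 1138548469/6719349604 (N = 155/914 - 12438/88219032 = 155*(1/914) - 12438*1/88219032 = 155/914 - 2073/14703172 = 1138548469/6719349604 ≈ 0.16944)
N + (√(4 - 46) - 80)*(-94) = 1138548469/6719349604 + (√(4 - 46) - 80)*(-94) = 1138548469/6719349604 + (√(-42) - 80)*(-94) = 1138548469/6719349604 + (I*√42 - 80)*(-94) = 1138548469/6719349604 + (-80 + I*√42)*(-94) = 1138548469/6719349604 + (7520 - 94*I*√42) = 50530647570549/6719349604 - 94*I*√42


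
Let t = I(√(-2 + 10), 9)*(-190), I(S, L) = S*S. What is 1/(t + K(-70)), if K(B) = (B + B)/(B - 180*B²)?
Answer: -12601/19153518 ≈ -0.00065789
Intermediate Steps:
K(B) = 2*B/(B - 180*B²) (K(B) = (2*B)/(B - 180*B²) = 2*B/(B - 180*B²))
I(S, L) = S²
t = -1520 (t = (√(-2 + 10))²*(-190) = (√8)²*(-190) = (2*√2)²*(-190) = 8*(-190) = -1520)
1/(t + K(-70)) = 1/(-1520 - 2/(-1 + 180*(-70))) = 1/(-1520 - 2/(-1 - 12600)) = 1/(-1520 - 2/(-12601)) = 1/(-1520 - 2*(-1/12601)) = 1/(-1520 + 2/12601) = 1/(-19153518/12601) = -12601/19153518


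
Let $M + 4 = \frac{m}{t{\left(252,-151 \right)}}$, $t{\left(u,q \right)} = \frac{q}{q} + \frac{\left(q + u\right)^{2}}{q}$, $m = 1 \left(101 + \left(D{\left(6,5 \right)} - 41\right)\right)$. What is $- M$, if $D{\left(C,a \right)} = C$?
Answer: $\frac{8361}{1675} \approx 4.9916$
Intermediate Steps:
$m = 66$ ($m = 1 \left(101 + \left(6 - 41\right)\right) = 1 \left(101 - 35\right) = 1 \cdot 66 = 66$)
$t{\left(u,q \right)} = 1 + \frac{\left(q + u\right)^{2}}{q}$
$M = - \frac{8361}{1675}$ ($M = -4 + \frac{66}{\frac{1}{-151} \left(-151 + \left(-151 + 252\right)^{2}\right)} = -4 + \frac{66}{\left(- \frac{1}{151}\right) \left(-151 + 101^{2}\right)} = -4 + \frac{66}{\left(- \frac{1}{151}\right) \left(-151 + 10201\right)} = -4 + \frac{66}{\left(- \frac{1}{151}\right) 10050} = -4 + \frac{66}{- \frac{10050}{151}} = -4 + 66 \left(- \frac{151}{10050}\right) = -4 - \frac{1661}{1675} = - \frac{8361}{1675} \approx -4.9916$)
$- M = \left(-1\right) \left(- \frac{8361}{1675}\right) = \frac{8361}{1675}$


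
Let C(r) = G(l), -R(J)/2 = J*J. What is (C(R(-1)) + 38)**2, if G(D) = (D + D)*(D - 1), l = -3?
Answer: 3844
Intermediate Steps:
R(J) = -2*J**2 (R(J) = -2*J*J = -2*J**2)
G(D) = 2*D*(-1 + D) (G(D) = (2*D)*(-1 + D) = 2*D*(-1 + D))
C(r) = 24 (C(r) = 2*(-3)*(-1 - 3) = 2*(-3)*(-4) = 24)
(C(R(-1)) + 38)**2 = (24 + 38)**2 = 62**2 = 3844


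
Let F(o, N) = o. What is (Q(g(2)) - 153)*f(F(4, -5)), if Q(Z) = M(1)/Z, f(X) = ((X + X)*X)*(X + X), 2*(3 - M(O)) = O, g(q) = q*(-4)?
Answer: -39248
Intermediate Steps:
g(q) = -4*q
M(O) = 3 - O/2
f(X) = 4*X³ (f(X) = ((2*X)*X)*(2*X) = (2*X²)*(2*X) = 4*X³)
Q(Z) = 5/(2*Z) (Q(Z) = (3 - ½*1)/Z = (3 - ½)/Z = 5/(2*Z))
(Q(g(2)) - 153)*f(F(4, -5)) = (5/(2*((-4*2))) - 153)*(4*4³) = ((5/2)/(-8) - 153)*(4*64) = ((5/2)*(-⅛) - 153)*256 = (-5/16 - 153)*256 = -2453/16*256 = -39248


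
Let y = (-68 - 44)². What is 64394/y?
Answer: 32197/6272 ≈ 5.1335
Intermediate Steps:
y = 12544 (y = (-112)² = 12544)
64394/y = 64394/12544 = 64394*(1/12544) = 32197/6272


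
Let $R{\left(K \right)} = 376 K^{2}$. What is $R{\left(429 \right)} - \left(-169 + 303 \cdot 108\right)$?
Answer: $69166861$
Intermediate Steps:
$R{\left(429 \right)} - \left(-169 + 303 \cdot 108\right) = 376 \cdot 429^{2} - \left(-169 + 303 \cdot 108\right) = 376 \cdot 184041 - \left(-169 + 32724\right) = 69199416 - 32555 = 69166861$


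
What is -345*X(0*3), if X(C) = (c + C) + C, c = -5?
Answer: 1725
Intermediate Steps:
X(C) = -5 + 2*C (X(C) = (-5 + C) + C = -5 + 2*C)
-345*X(0*3) = -345*(-5 + 2*(0*3)) = -345*(-5 + 2*0) = -345*(-5 + 0) = -345*(-5) = 1725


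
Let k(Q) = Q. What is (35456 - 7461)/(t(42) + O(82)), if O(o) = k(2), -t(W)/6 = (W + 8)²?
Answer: -27995/14998 ≈ -1.8666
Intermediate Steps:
t(W) = -6*(8 + W)² (t(W) = -6*(W + 8)² = -6*(8 + W)²)
O(o) = 2
(35456 - 7461)/(t(42) + O(82)) = (35456 - 7461)/(-6*(8 + 42)² + 2) = 27995/(-6*50² + 2) = 27995/(-6*2500 + 2) = 27995/(-15000 + 2) = 27995/(-14998) = 27995*(-1/14998) = -27995/14998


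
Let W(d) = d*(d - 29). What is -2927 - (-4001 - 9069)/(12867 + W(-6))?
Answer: -38263309/13077 ≈ -2926.0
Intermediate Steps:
W(d) = d*(-29 + d)
-2927 - (-4001 - 9069)/(12867 + W(-6)) = -2927 - (-4001 - 9069)/(12867 - 6*(-29 - 6)) = -2927 - (-13070)/(12867 - 6*(-35)) = -2927 - (-13070)/(12867 + 210) = -2927 - (-13070)/13077 = -2927 - 1*(-13070/13077) = -2927 + 13070/13077 = -38263309/13077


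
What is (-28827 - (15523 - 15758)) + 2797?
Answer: -25795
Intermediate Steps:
(-28827 - (15523 - 15758)) + 2797 = (-28827 - 1*(-235)) + 2797 = (-28827 + 235) + 2797 = -28592 + 2797 = -25795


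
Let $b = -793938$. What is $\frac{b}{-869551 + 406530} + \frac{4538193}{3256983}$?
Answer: $\frac{1562373743369}{502683841881} \approx 3.1081$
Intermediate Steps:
$\frac{b}{-869551 + 406530} + \frac{4538193}{3256983} = - \frac{793938}{-869551 + 406530} + \frac{4538193}{3256983} = - \frac{793938}{-463021} + 4538193 \cdot \frac{1}{3256983} = \left(-793938\right) \left(- \frac{1}{463021}\right) + \frac{1512731}{1085661} = \frac{793938}{463021} + \frac{1512731}{1085661} = \frac{1562373743369}{502683841881}$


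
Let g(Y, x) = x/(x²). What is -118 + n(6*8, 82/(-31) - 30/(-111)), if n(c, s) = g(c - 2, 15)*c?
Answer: -574/5 ≈ -114.80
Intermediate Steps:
g(Y, x) = 1/x (g(Y, x) = x/x² = 1/x)
n(c, s) = c/15
-118 + n(6*8, 82/(-31) - 30/(-111)) = -118 + (6*8)/15 = -118 + (1/15)*48 = -118 + 16/5 = -574/5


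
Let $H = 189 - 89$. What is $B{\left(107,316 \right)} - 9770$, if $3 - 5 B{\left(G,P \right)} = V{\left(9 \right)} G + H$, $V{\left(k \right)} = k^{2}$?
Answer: $- \frac{57614}{5} \approx -11523.0$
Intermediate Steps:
$H = 100$ ($H = 189 - 89 = 100$)
$B{\left(G,P \right)} = - \frac{97}{5} - \frac{81 G}{5}$ ($B{\left(G,P \right)} = \frac{3}{5} - \frac{9^{2} G + 100}{5} = \frac{3}{5} - \frac{81 G + 100}{5} = \frac{3}{5} - \frac{100 + 81 G}{5} = \frac{3}{5} - \left(20 + \frac{81 G}{5}\right) = - \frac{97}{5} - \frac{81 G}{5}$)
$B{\left(107,316 \right)} - 9770 = \left(- \frac{97}{5} - \frac{8667}{5}\right) - 9770 = - \frac{8764}{5} - 9770 = - \frac{57614}{5}$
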